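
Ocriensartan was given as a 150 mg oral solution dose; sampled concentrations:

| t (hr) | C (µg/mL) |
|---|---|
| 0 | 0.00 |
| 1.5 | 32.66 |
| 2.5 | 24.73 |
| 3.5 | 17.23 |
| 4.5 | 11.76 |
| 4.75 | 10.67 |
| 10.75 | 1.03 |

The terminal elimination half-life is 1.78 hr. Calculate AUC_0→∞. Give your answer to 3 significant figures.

Trapezoidal AUC_0→10.75:
  [0→1.5]: (0.00+32.66)/2 × 1.5 = 24.495
  [1.5→2.5]: (32.66+24.73)/2 × 1 = 28.695
  [2.5→3.5]: (24.73+17.23)/2 × 1 = 20.98
  [3.5→4.5]: (17.23+11.76)/2 × 1 = 14.495
  [4.5→4.75]: (11.76+10.67)/2 × 0.25 = 2.80375
  [4.75→10.75]: (10.67+1.03)/2 × 6 = 35.1
  Sum = 126.56875 µg/mL·hr
k_e = ln2 / t½ = 0.693147 / 1.78 = 0.3894 hr^-1
Extrapolated tail: C_last / k_e = 1.03 / 0.3894 = 2.645
AUC_0→∞ = 126.56875 + 2.645 = 129.21375 µg/mL·hr

AUC = 129 µg/mL·hr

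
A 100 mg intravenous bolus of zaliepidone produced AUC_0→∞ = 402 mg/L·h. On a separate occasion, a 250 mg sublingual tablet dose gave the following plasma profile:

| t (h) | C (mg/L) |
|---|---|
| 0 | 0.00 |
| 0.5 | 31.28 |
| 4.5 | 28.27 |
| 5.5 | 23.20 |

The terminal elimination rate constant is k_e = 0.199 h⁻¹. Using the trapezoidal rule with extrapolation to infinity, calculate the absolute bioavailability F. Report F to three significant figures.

Trapezoidal AUC_0→5.5 (sublingual tablet):
  [0→0.5]: (0.00+31.28)/2 × 0.5 = 7.82
  [0.5→4.5]: (31.28+28.27)/2 × 4 = 119.1
  [4.5→5.5]: (28.27+23.20)/2 × 1 = 25.735
  Sum = 152.655 mg/L·h
Tail: C_last/k_e = 23.20/0.199 = 116.583
AUC_0→∞ (sublingual tablet) = 152.655 + 116.583 = 269.238 mg/L·h
F = (AUC_ev/D_ev)/(AUC_iv/D_iv) = (269.238/250)/(402/100) = 1.076952/4.02 = 0.2679

F = 0.268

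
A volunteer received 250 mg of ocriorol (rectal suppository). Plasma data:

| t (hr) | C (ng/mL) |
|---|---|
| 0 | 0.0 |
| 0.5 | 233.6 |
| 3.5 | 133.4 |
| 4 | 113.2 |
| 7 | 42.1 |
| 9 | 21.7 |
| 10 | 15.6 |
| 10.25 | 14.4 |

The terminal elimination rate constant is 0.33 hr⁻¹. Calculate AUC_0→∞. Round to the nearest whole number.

Trapezoidal AUC_0→10.25:
  [0→0.5]: (0.0+233.6)/2 × 0.5 = 58.4
  [0.5→3.5]: (233.6+133.4)/2 × 3 = 550.5
  [3.5→4]: (133.4+113.2)/2 × 0.5 = 61.65
  [4→7]: (113.2+42.1)/2 × 3 = 232.95
  [7→9]: (42.1+21.7)/2 × 2 = 63.8
  [9→10]: (21.7+15.6)/2 × 1 = 18.65
  [10→10.25]: (15.6+14.4)/2 × 0.25 = 3.75
  Sum = 989.7 ng/mL·hr
Extrapolated tail: C_last / k_e = 14.4 / 0.33 = 43.636
AUC_0→∞ = 989.7 + 43.636 = 1033.336 ng/mL·hr

AUC = 1033 ng/mL·hr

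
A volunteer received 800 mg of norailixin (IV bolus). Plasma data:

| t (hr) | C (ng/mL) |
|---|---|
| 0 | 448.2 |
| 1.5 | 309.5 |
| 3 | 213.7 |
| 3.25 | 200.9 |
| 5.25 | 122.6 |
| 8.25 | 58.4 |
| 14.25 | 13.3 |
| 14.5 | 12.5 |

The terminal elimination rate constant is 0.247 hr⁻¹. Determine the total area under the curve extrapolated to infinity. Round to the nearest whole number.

AUC = 1876 ng/mL·hr

Trapezoidal AUC_0→14.5:
  [0→1.5]: (448.2+309.5)/2 × 1.5 = 568.275
  [1.5→3]: (309.5+213.7)/2 × 1.5 = 392.4
  [3→3.25]: (213.7+200.9)/2 × 0.25 = 51.825
  [3.25→5.25]: (200.9+122.6)/2 × 2 = 323.5
  [5.25→8.25]: (122.6+58.4)/2 × 3 = 271.5
  [8.25→14.25]: (58.4+13.3)/2 × 6 = 215.1
  [14.25→14.5]: (13.3+12.5)/2 × 0.25 = 3.225
  Sum = 1825.825 ng/mL·hr
Extrapolated tail: C_last / k_e = 12.5 / 0.247 = 50.607
AUC_0→∞ = 1825.825 + 50.607 = 1876.432 ng/mL·hr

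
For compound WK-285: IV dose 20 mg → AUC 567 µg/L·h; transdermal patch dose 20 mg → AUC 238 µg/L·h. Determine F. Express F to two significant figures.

F = 0.42

F = (AUC_ev / D_ev) / (AUC_iv / D_iv)
  = (238/20) / (567/20)
  = 11.9 / 28.35 = 0.4198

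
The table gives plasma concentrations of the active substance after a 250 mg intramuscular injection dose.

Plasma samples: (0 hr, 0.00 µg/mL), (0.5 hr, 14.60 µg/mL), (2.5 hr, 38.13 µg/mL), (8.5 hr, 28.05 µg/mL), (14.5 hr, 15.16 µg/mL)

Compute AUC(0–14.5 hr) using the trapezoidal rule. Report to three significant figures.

AUC = 385 µg/mL·hr

Trapezoidal AUC_0→14.5:
  [0→0.5]: (0.00+14.60)/2 × 0.5 = 3.65
  [0.5→2.5]: (14.60+38.13)/2 × 2 = 52.73
  [2.5→8.5]: (38.13+28.05)/2 × 6 = 198.54
  [8.5→14.5]: (28.05+15.16)/2 × 6 = 129.63
  Sum = 384.55 µg/mL·hr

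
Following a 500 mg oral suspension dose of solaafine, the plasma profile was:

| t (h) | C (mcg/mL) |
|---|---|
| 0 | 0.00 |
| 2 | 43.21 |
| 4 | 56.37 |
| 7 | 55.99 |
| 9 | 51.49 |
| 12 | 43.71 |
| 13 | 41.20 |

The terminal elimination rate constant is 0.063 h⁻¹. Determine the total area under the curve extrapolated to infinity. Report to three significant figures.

Trapezoidal AUC_0→13:
  [0→2]: (0.00+43.21)/2 × 2 = 43.21
  [2→4]: (43.21+56.37)/2 × 2 = 99.58
  [4→7]: (56.37+55.99)/2 × 3 = 168.54
  [7→9]: (55.99+51.49)/2 × 2 = 107.48
  [9→12]: (51.49+43.71)/2 × 3 = 142.8
  [12→13]: (43.71+41.20)/2 × 1 = 42.455
  Sum = 604.065 mcg/mL·h
Extrapolated tail: C_last / k_e = 41.20 / 0.063 = 653.968
AUC_0→∞ = 604.065 + 653.968 = 1258.033 mcg/mL·h

AUC = 1260 mcg/mL·h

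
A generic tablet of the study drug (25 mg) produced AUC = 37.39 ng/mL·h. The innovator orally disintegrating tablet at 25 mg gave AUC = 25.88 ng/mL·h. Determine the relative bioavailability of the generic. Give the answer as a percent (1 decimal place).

F_rel = (AUC_test/D_test) / (AUC_ref/D_ref)
      = (37.39/25) / (25.88/25)
      = 1.4956 / 1.0352 = 1.4447 = 144.47%

F_rel = 144.5%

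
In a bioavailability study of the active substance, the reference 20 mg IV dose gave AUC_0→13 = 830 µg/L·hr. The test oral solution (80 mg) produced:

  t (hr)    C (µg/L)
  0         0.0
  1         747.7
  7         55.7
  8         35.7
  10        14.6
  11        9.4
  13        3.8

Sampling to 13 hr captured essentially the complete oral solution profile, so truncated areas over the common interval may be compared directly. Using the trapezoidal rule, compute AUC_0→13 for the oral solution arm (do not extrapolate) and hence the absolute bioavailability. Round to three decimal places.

Trapezoidal AUC_0→13 (oral solution):
  [0→1]: (0.0+747.7)/2 × 1 = 373.85
  [1→7]: (747.7+55.7)/2 × 6 = 2410.2
  [7→8]: (55.7+35.7)/2 × 1 = 45.7
  [8→10]: (35.7+14.6)/2 × 2 = 50.3
  [10→11]: (14.6+9.4)/2 × 1 = 12.0
  [11→13]: (9.4+3.8)/2 × 2 = 13.2
  Sum = 2905.25 µg/L·hr
F = (AUC_ev/D_ev)/(AUC_iv/D_iv) = (2905.25/80)/(830/20) = 36.315625/41.5 = 0.8751

F = 0.875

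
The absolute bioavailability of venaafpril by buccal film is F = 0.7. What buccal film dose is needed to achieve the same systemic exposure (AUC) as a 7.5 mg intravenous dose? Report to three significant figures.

For equal systemic exposure: F × D_ev = D_iv
D_ev = D_iv / F = 7.5 / 0.7 = 10.7143 mg

D_buccal = 10.7 mg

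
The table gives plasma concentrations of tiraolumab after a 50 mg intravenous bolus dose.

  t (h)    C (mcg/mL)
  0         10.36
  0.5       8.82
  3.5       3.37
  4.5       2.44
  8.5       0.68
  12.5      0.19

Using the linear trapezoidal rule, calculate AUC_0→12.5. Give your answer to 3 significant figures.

Trapezoidal AUC_0→12.5:
  [0→0.5]: (10.36+8.82)/2 × 0.5 = 4.795
  [0.5→3.5]: (8.82+3.37)/2 × 3 = 18.285
  [3.5→4.5]: (3.37+2.44)/2 × 1 = 2.905
  [4.5→8.5]: (2.44+0.68)/2 × 4 = 6.24
  [8.5→12.5]: (0.68+0.19)/2 × 4 = 1.74
  Sum = 33.965 mcg/mL·h

AUC = 34.0 mcg/mL·h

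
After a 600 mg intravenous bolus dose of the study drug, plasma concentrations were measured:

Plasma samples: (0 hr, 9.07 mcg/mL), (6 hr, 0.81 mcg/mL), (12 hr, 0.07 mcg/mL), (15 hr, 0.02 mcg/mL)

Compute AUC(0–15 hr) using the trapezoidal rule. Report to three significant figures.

Trapezoidal AUC_0→15:
  [0→6]: (9.07+0.81)/2 × 6 = 29.64
  [6→12]: (0.81+0.07)/2 × 6 = 2.64
  [12→15]: (0.07+0.02)/2 × 3 = 0.135
  Sum = 32.415 mcg/mL·hr

AUC = 32.4 mcg/mL·hr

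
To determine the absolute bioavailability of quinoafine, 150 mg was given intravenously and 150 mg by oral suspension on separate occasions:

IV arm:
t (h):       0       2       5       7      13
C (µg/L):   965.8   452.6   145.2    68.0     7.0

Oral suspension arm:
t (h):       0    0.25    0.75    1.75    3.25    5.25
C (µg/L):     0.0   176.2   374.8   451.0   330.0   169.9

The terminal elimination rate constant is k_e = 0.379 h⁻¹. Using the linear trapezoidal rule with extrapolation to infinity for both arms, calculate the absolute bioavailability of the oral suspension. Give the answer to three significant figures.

F = 0.760

Trapezoidal AUC_0→13 (IV):
  [0→2]: (965.8+452.6)/2 × 2 = 1418.4
  [2→5]: (452.6+145.2)/2 × 3 = 896.7
  [5→7]: (145.2+68.0)/2 × 2 = 213.2
  [7→13]: (68.0+7.0)/2 × 6 = 225.0
  Sum = 2753.3 µg/L·h
IV tail: 7.0/0.379 = 18.470; AUC_iv,0→∞ = 2753.3 + 18.470 = 2771.77 µg/L·h
Trapezoidal AUC_0→5.25 (oral suspension):
  [0→0.25]: (0.0+176.2)/2 × 0.25 = 22.025
  [0.25→0.75]: (176.2+374.8)/2 × 0.5 = 137.75
  [0.75→1.75]: (374.8+451.0)/2 × 1 = 412.9
  [1.75→3.25]: (451.0+330.0)/2 × 1.5 = 585.75
  [3.25→5.25]: (330.0+169.9)/2 × 2 = 499.9
  Sum = 1658.325 µg/L·h
oral suspension tail: 169.9/0.379 = 448.285; AUC_ev,0→∞ = 1658.325 + 448.285 = 2106.61 µg/L·h
F = (AUC_ev/D_ev)/(AUC_iv/D_iv) = (2106.61/150)/(2771.77/150) = 14.0441/18.4785 = 0.7600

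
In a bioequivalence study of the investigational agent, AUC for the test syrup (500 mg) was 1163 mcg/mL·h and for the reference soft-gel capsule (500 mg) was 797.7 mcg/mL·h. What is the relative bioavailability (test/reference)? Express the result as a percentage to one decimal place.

F_rel = 145.8%

F_rel = (AUC_test/D_test) / (AUC_ref/D_ref)
      = (1163/500) / (797.7/500)
      = 2.326 / 1.5954 = 1.4579 = 145.79%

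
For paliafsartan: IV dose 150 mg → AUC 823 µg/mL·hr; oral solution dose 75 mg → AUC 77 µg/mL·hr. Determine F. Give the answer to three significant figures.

F = 0.187

F = (AUC_ev / D_ev) / (AUC_iv / D_iv)
  = (77/75) / (823/150)
  = 1.02667 / 5.48667 = 0.1871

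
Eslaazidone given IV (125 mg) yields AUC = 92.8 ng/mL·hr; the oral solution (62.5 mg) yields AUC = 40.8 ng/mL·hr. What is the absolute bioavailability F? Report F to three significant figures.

F = (AUC_ev / D_ev) / (AUC_iv / D_iv)
  = (40.8/62.5) / (92.8/125)
  = 0.6528 / 0.7424 = 0.8793

F = 0.879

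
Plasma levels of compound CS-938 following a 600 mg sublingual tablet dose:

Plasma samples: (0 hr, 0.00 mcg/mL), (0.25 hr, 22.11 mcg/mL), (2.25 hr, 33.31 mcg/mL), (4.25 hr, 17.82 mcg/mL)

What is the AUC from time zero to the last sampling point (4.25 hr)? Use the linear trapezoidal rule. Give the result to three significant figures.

Trapezoidal AUC_0→4.25:
  [0→0.25]: (0.00+22.11)/2 × 0.25 = 2.76375
  [0.25→2.25]: (22.11+33.31)/2 × 2 = 55.42
  [2.25→4.25]: (33.31+17.82)/2 × 2 = 51.13
  Sum = 109.31375 mcg/mL·hr

AUC = 109 mcg/mL·hr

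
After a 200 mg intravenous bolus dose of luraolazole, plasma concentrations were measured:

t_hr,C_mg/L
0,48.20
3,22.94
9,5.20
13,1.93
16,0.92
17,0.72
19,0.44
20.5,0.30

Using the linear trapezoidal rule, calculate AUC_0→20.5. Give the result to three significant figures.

Trapezoidal AUC_0→20.5:
  [0→3]: (48.20+22.94)/2 × 3 = 106.71
  [3→9]: (22.94+5.20)/2 × 6 = 84.42
  [9→13]: (5.20+1.93)/2 × 4 = 14.26
  [13→16]: (1.93+0.92)/2 × 3 = 4.275
  [16→17]: (0.92+0.72)/2 × 1 = 0.82
  [17→19]: (0.72+0.44)/2 × 2 = 1.16
  [19→20.5]: (0.44+0.30)/2 × 1.5 = 0.555
  Sum = 212.2 mg/L·hr

AUC = 212 mg/L·hr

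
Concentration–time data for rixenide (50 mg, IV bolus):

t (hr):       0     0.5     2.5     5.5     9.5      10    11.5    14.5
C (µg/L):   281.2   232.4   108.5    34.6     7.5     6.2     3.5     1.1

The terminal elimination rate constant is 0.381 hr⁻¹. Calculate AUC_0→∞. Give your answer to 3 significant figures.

Trapezoidal AUC_0→14.5:
  [0→0.5]: (281.2+232.4)/2 × 0.5 = 128.4
  [0.5→2.5]: (232.4+108.5)/2 × 2 = 340.9
  [2.5→5.5]: (108.5+34.6)/2 × 3 = 214.65
  [5.5→9.5]: (34.6+7.5)/2 × 4 = 84.2
  [9.5→10]: (7.5+6.2)/2 × 0.5 = 3.425
  [10→11.5]: (6.2+3.5)/2 × 1.5 = 7.275
  [11.5→14.5]: (3.5+1.1)/2 × 3 = 6.9
  Sum = 785.75 µg/L·hr
Extrapolated tail: C_last / k_e = 1.1 / 0.381 = 2.887
AUC_0→∞ = 785.75 + 2.887 = 788.637 µg/L·hr

AUC = 789 µg/L·hr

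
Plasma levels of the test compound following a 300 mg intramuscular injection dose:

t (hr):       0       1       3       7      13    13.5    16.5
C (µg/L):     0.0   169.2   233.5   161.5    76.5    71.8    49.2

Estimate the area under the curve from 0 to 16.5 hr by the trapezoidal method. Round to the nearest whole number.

AUC = 2210 µg/L·hr

Trapezoidal AUC_0→16.5:
  [0→1]: (0.0+169.2)/2 × 1 = 84.6
  [1→3]: (169.2+233.5)/2 × 2 = 402.7
  [3→7]: (233.5+161.5)/2 × 4 = 790.0
  [7→13]: (161.5+76.5)/2 × 6 = 714.0
  [13→13.5]: (76.5+71.8)/2 × 0.5 = 37.075
  [13.5→16.5]: (71.8+49.2)/2 × 3 = 181.5
  Sum = 2209.875 µg/L·hr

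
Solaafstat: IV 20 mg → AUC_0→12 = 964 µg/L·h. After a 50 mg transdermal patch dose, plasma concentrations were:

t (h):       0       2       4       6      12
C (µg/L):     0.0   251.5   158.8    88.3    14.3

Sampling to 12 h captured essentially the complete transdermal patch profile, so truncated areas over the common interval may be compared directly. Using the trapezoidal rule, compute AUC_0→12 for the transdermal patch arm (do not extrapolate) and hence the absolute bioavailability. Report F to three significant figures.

Trapezoidal AUC_0→12 (transdermal patch):
  [0→2]: (0.0+251.5)/2 × 2 = 251.5
  [2→4]: (251.5+158.8)/2 × 2 = 410.3
  [4→6]: (158.8+88.3)/2 × 2 = 247.1
  [6→12]: (88.3+14.3)/2 × 6 = 307.8
  Sum = 1216.7 µg/L·h
F = (AUC_ev/D_ev)/(AUC_iv/D_iv) = (1216.7/50)/(964/20) = 24.334/48.2 = 0.5049

F = 0.505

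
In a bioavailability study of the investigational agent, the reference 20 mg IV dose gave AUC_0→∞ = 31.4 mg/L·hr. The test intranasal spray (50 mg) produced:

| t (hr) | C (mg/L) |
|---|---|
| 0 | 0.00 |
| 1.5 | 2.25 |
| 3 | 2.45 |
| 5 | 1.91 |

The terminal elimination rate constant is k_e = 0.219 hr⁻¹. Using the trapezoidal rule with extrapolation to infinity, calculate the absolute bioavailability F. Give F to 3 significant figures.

Trapezoidal AUC_0→5 (intranasal spray):
  [0→1.5]: (0.00+2.25)/2 × 1.5 = 1.6875
  [1.5→3]: (2.25+2.45)/2 × 1.5 = 3.525
  [3→5]: (2.45+1.91)/2 × 2 = 4.36
  Sum = 9.5725 mg/L·hr
Tail: C_last/k_e = 1.91/0.219 = 8.721
AUC_0→∞ (intranasal spray) = 9.5725 + 8.721 = 18.2935 mg/L·hr
F = (AUC_ev/D_ev)/(AUC_iv/D_iv) = (18.2935/50)/(31.4/20) = 0.36587/1.57 = 0.2330

F = 0.233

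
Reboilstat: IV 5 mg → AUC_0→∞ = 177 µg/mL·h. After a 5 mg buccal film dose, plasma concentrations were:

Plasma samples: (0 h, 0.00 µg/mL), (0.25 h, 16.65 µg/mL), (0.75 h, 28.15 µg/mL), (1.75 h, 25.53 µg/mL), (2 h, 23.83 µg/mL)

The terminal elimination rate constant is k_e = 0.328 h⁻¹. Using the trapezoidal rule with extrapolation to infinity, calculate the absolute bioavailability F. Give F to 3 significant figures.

Trapezoidal AUC_0→2 (buccal film):
  [0→0.25]: (0.00+16.65)/2 × 0.25 = 2.08125
  [0.25→0.75]: (16.65+28.15)/2 × 0.5 = 11.2
  [0.75→1.75]: (28.15+25.53)/2 × 1 = 26.84
  [1.75→2]: (25.53+23.83)/2 × 0.25 = 6.17
  Sum = 46.29125 µg/mL·h
Tail: C_last/k_e = 23.83/0.328 = 72.652
AUC_0→∞ (buccal film) = 46.29125 + 72.652 = 118.94325 µg/mL·h
F = (AUC_ev/D_ev)/(AUC_iv/D_iv) = (118.94325/5)/(177/5) = 23.78865/35.4 = 0.6720

F = 0.672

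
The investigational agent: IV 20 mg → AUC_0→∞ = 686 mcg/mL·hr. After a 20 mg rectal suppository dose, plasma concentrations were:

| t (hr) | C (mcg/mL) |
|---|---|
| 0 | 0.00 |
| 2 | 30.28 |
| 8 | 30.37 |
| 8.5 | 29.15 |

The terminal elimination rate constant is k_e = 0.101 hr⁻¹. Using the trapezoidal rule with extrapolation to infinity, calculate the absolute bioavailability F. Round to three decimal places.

F = 0.752

Trapezoidal AUC_0→8.5 (rectal suppository):
  [0→2]: (0.00+30.28)/2 × 2 = 30.28
  [2→8]: (30.28+30.37)/2 × 6 = 181.95
  [8→8.5]: (30.37+29.15)/2 × 0.5 = 14.88
  Sum = 227.11 mcg/mL·hr
Tail: C_last/k_e = 29.15/0.101 = 288.614
AUC_0→∞ (rectal suppository) = 227.11 + 288.614 = 515.724 mcg/mL·hr
F = (AUC_ev/D_ev)/(AUC_iv/D_iv) = (515.724/20)/(686/20) = 25.7862/34.3 = 0.7518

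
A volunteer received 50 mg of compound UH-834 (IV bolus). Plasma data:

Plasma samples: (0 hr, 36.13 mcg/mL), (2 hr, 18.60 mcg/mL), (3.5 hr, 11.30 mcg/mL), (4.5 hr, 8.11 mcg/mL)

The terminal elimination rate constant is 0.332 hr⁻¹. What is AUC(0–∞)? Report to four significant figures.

Trapezoidal AUC_0→4.5:
  [0→2]: (36.13+18.60)/2 × 2 = 54.73
  [2→3.5]: (18.60+11.30)/2 × 1.5 = 22.425
  [3.5→4.5]: (11.30+8.11)/2 × 1 = 9.705
  Sum = 86.86 mcg/mL·hr
Extrapolated tail: C_last / k_e = 8.11 / 0.332 = 24.428
AUC_0→∞ = 86.86 + 24.428 = 111.288 mcg/mL·hr

AUC = 111.3 mcg/mL·hr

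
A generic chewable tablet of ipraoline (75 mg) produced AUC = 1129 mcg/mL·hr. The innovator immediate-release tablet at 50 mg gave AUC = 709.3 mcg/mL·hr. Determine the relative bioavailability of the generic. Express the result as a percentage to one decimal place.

F_rel = 106.1%

F_rel = (AUC_test/D_test) / (AUC_ref/D_ref)
      = (1129/75) / (709.3/50)
      = 15.0533 / 14.186 = 1.0611 = 106.11%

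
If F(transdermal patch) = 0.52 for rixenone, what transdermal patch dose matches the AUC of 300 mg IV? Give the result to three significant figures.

D_transdermal = 577 mg

For equal systemic exposure: F × D_ev = D_iv
D_ev = D_iv / F = 300 / 0.52 = 576.923 mg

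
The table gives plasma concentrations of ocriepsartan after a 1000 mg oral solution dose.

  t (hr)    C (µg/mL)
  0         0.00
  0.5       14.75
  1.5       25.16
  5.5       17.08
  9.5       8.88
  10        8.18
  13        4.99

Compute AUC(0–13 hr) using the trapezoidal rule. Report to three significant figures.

AUC = 184 µg/mL·hr

Trapezoidal AUC_0→13:
  [0→0.5]: (0.00+14.75)/2 × 0.5 = 3.6875
  [0.5→1.5]: (14.75+25.16)/2 × 1 = 19.955
  [1.5→5.5]: (25.16+17.08)/2 × 4 = 84.48
  [5.5→9.5]: (17.08+8.88)/2 × 4 = 51.92
  [9.5→10]: (8.88+8.18)/2 × 0.5 = 4.265
  [10→13]: (8.18+4.99)/2 × 3 = 19.755
  Sum = 184.0625 µg/mL·hr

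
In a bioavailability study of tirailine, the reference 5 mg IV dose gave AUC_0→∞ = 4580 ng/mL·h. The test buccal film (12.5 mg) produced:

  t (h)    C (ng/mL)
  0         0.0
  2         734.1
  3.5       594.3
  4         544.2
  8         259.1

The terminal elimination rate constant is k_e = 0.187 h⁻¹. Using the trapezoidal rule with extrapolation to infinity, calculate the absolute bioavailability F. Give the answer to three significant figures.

F = 0.437

Trapezoidal AUC_0→8 (buccal film):
  [0→2]: (0.0+734.1)/2 × 2 = 734.1
  [2→3.5]: (734.1+594.3)/2 × 1.5 = 996.3
  [3.5→4]: (594.3+544.2)/2 × 0.5 = 284.625
  [4→8]: (544.2+259.1)/2 × 4 = 1606.6
  Sum = 3621.625 ng/mL·h
Tail: C_last/k_e = 259.1/0.187 = 1385.561
AUC_0→∞ (buccal film) = 3621.625 + 1385.561 = 5007.186 ng/mL·h
F = (AUC_ev/D_ev)/(AUC_iv/D_iv) = (5007.186/12.5)/(4580/5) = 400.57488/916 = 0.4373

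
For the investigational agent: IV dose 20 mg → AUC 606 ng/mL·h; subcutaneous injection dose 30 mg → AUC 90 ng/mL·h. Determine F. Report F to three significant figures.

F = 0.0990

F = (AUC_ev / D_ev) / (AUC_iv / D_iv)
  = (90/30) / (606/20)
  = 3 / 30.3 = 0.0990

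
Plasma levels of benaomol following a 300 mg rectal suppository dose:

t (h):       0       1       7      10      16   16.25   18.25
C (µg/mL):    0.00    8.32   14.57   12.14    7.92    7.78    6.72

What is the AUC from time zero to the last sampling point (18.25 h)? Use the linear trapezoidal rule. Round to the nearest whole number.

AUC = 190 µg/mL·h

Trapezoidal AUC_0→18.25:
  [0→1]: (0.00+8.32)/2 × 1 = 4.16
  [1→7]: (8.32+14.57)/2 × 6 = 68.67
  [7→10]: (14.57+12.14)/2 × 3 = 40.065
  [10→16]: (12.14+7.92)/2 × 6 = 60.18
  [16→16.25]: (7.92+7.78)/2 × 0.25 = 1.9625
  [16.25→18.25]: (7.78+6.72)/2 × 2 = 14.5
  Sum = 189.5375 µg/mL·h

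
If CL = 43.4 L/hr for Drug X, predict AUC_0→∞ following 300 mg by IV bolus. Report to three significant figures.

AUC_0→∞ = Dose_iv / CL
        = 300 / 43.4 = 6.91244 mg/L·hr

AUC = 6.91 mg/L·hr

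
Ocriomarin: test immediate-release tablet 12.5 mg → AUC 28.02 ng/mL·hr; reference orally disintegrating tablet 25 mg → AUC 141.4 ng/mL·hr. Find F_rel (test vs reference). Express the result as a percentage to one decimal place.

F_rel = 39.6%

F_rel = (AUC_test/D_test) / (AUC_ref/D_ref)
      = (28.02/12.5) / (141.4/25)
      = 2.2416 / 5.656 = 0.3963 = 39.63%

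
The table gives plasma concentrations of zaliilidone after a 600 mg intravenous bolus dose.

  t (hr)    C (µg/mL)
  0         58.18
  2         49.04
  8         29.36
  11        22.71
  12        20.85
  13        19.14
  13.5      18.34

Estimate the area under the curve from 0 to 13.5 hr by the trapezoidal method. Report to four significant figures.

AUC = 471.7 µg/mL·hr

Trapezoidal AUC_0→13.5:
  [0→2]: (58.18+49.04)/2 × 2 = 107.22
  [2→8]: (49.04+29.36)/2 × 6 = 235.2
  [8→11]: (29.36+22.71)/2 × 3 = 78.105
  [11→12]: (22.71+20.85)/2 × 1 = 21.78
  [12→13]: (20.85+19.14)/2 × 1 = 19.995
  [13→13.5]: (19.14+18.34)/2 × 0.5 = 9.37
  Sum = 471.67 µg/mL·hr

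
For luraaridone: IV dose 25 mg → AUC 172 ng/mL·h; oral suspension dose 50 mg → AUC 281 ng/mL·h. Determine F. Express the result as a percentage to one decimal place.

F = (AUC_ev / D_ev) / (AUC_iv / D_iv)
  = (281/50) / (172/25)
  = 5.62 / 6.88 = 0.8169
  = 81.69%

F = 81.7%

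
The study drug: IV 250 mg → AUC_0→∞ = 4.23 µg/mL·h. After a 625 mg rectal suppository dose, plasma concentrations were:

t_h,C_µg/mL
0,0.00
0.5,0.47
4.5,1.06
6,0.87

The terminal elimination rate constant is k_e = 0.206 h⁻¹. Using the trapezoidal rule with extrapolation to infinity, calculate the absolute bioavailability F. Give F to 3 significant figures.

F = 0.837

Trapezoidal AUC_0→6 (rectal suppository):
  [0→0.5]: (0.00+0.47)/2 × 0.5 = 0.1175
  [0.5→4.5]: (0.47+1.06)/2 × 4 = 3.06
  [4.5→6]: (1.06+0.87)/2 × 1.5 = 1.4475
  Sum = 4.625 µg/mL·h
Tail: C_last/k_e = 0.87/0.206 = 4.223
AUC_0→∞ (rectal suppository) = 4.625 + 4.223 = 8.848 µg/mL·h
F = (AUC_ev/D_ev)/(AUC_iv/D_iv) = (8.848/625)/(4.23/250) = 0.0141568/0.01692 = 0.8367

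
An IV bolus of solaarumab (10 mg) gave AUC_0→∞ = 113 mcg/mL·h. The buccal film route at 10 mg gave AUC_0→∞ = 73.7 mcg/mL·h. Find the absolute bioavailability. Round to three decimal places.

F = (AUC_ev / D_ev) / (AUC_iv / D_iv)
  = (73.7/10) / (113/10)
  = 7.37 / 11.3 = 0.6522

F = 0.652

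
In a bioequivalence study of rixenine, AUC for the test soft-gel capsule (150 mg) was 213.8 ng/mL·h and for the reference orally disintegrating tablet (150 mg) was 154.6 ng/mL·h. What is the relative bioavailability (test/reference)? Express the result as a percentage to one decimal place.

F_rel = (AUC_test/D_test) / (AUC_ref/D_ref)
      = (213.8/150) / (154.6/150)
      = 1.42533 / 1.03067 = 1.3829 = 138.29%

F_rel = 138.3%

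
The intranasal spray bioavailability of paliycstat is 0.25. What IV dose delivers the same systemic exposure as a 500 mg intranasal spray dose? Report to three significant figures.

Systemic exposure from an extravascular dose = F × D_ev, so the equivalent IV dose is F × D_ev.
D_iv = F × D_ev = 0.25 × 500 = 125 mg

D_iv = 125 mg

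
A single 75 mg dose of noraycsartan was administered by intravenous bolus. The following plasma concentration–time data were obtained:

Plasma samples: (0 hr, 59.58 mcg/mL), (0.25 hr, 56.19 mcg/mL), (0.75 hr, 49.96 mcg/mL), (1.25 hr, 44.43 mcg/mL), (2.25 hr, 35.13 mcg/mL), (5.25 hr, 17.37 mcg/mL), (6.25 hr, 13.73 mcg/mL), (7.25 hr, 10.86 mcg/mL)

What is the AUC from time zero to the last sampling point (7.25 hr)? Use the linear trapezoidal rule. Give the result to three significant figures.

Trapezoidal AUC_0→7.25:
  [0→0.25]: (59.58+56.19)/2 × 0.25 = 14.47125
  [0.25→0.75]: (56.19+49.96)/2 × 0.5 = 26.5375
  [0.75→1.25]: (49.96+44.43)/2 × 0.5 = 23.5975
  [1.25→2.25]: (44.43+35.13)/2 × 1 = 39.78
  [2.25→5.25]: (35.13+17.37)/2 × 3 = 78.75
  [5.25→6.25]: (17.37+13.73)/2 × 1 = 15.55
  [6.25→7.25]: (13.73+10.86)/2 × 1 = 12.295
  Sum = 210.98125 mcg/mL·hr

AUC = 211 mcg/mL·hr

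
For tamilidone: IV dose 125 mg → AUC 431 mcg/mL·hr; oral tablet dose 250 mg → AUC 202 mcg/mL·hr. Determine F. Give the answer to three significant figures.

F = 0.234

F = (AUC_ev / D_ev) / (AUC_iv / D_iv)
  = (202/250) / (431/125)
  = 0.808 / 3.448 = 0.2343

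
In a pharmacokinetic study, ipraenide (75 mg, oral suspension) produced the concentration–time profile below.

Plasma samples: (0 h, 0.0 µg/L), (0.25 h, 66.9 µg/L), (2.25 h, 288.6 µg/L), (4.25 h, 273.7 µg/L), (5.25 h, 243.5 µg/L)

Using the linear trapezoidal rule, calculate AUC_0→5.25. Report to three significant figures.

Trapezoidal AUC_0→5.25:
  [0→0.25]: (0.0+66.9)/2 × 0.25 = 8.3625
  [0.25→2.25]: (66.9+288.6)/2 × 2 = 355.5
  [2.25→4.25]: (288.6+273.7)/2 × 2 = 562.3
  [4.25→5.25]: (273.7+243.5)/2 × 1 = 258.6
  Sum = 1184.7625 µg/L·h

AUC = 1180 µg/L·h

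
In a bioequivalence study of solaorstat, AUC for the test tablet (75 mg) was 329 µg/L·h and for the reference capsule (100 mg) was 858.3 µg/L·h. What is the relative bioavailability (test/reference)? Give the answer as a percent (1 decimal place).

F_rel = (AUC_test/D_test) / (AUC_ref/D_ref)
      = (329/75) / (858.3/100)
      = 4.38667 / 8.583 = 0.5111 = 51.11%

F_rel = 51.1%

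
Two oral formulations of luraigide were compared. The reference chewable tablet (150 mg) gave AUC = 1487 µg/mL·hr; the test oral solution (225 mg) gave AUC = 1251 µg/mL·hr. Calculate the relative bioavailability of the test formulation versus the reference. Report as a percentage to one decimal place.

F_rel = (AUC_test/D_test) / (AUC_ref/D_ref)
      = (1251/225) / (1487/150)
      = 5.56 / 9.91333 = 0.5609 = 56.09%

F_rel = 56.1%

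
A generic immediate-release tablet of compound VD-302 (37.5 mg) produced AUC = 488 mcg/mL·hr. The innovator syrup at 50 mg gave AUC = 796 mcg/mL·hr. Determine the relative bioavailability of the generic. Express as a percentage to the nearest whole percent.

F_rel = 82%

F_rel = (AUC_test/D_test) / (AUC_ref/D_ref)
      = (488/37.5) / (796/50)
      = 13.0133 / 15.92 = 0.8174 = 81.74%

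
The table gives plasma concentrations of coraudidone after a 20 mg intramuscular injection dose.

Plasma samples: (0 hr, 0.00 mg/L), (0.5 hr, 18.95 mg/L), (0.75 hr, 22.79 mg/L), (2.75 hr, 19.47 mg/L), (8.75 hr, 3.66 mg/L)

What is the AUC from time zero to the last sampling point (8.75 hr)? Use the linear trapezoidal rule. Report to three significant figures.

AUC = 122 mg/L·hr

Trapezoidal AUC_0→8.75:
  [0→0.5]: (0.00+18.95)/2 × 0.5 = 4.7375
  [0.5→0.75]: (18.95+22.79)/2 × 0.25 = 5.2175
  [0.75→2.75]: (22.79+19.47)/2 × 2 = 42.26
  [2.75→8.75]: (19.47+3.66)/2 × 6 = 69.39
  Sum = 121.605 mg/L·hr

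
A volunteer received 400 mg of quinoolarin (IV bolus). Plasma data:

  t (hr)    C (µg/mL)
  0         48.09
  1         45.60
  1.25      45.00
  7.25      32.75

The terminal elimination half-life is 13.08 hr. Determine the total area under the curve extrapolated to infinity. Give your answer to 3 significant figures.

AUC = 909 µg/mL·hr

Trapezoidal AUC_0→7.25:
  [0→1]: (48.09+45.60)/2 × 1 = 46.845
  [1→1.25]: (45.60+45.00)/2 × 0.25 = 11.325
  [1.25→7.25]: (45.00+32.75)/2 × 6 = 233.25
  Sum = 291.42 µg/mL·hr
k_e = ln2 / t½ = 0.693147 / 13.08 = 0.0530 hr^-1
Extrapolated tail: C_last / k_e = 32.75 / 0.053 = 617.925
AUC_0→∞ = 291.42 + 617.925 = 909.345 µg/mL·hr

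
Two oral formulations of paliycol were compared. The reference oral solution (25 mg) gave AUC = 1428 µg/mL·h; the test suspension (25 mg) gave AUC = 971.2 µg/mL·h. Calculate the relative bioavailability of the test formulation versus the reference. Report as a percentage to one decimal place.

F_rel = 68.0%

F_rel = (AUC_test/D_test) / (AUC_ref/D_ref)
      = (971.2/25) / (1428/25)
      = 38.848 / 57.12 = 0.6801 = 68.01%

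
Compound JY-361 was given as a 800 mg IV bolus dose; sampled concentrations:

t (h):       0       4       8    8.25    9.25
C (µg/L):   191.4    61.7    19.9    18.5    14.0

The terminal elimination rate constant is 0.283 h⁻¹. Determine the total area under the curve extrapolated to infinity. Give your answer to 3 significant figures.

AUC = 740 µg/L·h

Trapezoidal AUC_0→9.25:
  [0→4]: (191.4+61.7)/2 × 4 = 506.2
  [4→8]: (61.7+19.9)/2 × 4 = 163.2
  [8→8.25]: (19.9+18.5)/2 × 0.25 = 4.8
  [8.25→9.25]: (18.5+14.0)/2 × 1 = 16.25
  Sum = 690.45 µg/L·h
Extrapolated tail: C_last / k_e = 14.0 / 0.283 = 49.470
AUC_0→∞ = 690.45 + 49.470 = 739.92 µg/L·h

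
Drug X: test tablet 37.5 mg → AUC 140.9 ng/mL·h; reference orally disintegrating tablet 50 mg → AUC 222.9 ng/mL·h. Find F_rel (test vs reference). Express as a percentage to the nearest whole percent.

F_rel = 84%

F_rel = (AUC_test/D_test) / (AUC_ref/D_ref)
      = (140.9/37.5) / (222.9/50)
      = 3.75733 / 4.458 = 0.8428 = 84.28%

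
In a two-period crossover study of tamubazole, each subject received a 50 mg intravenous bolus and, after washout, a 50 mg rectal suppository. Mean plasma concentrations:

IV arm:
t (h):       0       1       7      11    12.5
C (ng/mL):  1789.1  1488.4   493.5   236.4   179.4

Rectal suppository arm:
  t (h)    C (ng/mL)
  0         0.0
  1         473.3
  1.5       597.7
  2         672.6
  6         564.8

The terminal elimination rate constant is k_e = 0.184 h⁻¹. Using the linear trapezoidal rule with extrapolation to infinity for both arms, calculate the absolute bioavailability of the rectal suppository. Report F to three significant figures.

Trapezoidal AUC_0→12.5 (IV):
  [0→1]: (1789.1+1488.4)/2 × 1 = 1638.75
  [1→7]: (1488.4+493.5)/2 × 6 = 5945.7
  [7→11]: (493.5+236.4)/2 × 4 = 1459.8
  [11→12.5]: (236.4+179.4)/2 × 1.5 = 311.85
  Sum = 9356.1 ng/mL·h
IV tail: 179.4/0.184 = 975.000; AUC_iv,0→∞ = 9356.1 + 975.000 = 10331.1 ng/mL·h
Trapezoidal AUC_0→6 (rectal suppository):
  [0→1]: (0.0+473.3)/2 × 1 = 236.65
  [1→1.5]: (473.3+597.7)/2 × 0.5 = 267.75
  [1.5→2]: (597.7+672.6)/2 × 0.5 = 317.575
  [2→6]: (672.6+564.8)/2 × 4 = 2474.8
  Sum = 3296.775 ng/mL·h
rectal suppository tail: 564.8/0.184 = 3069.565; AUC_ev,0→∞ = 3296.775 + 3069.565 = 6366.34 ng/mL·h
F = (AUC_ev/D_ev)/(AUC_iv/D_iv) = (6366.34/50)/(10331.1/50) = 127.3268/206.622 = 0.6162

F = 0.616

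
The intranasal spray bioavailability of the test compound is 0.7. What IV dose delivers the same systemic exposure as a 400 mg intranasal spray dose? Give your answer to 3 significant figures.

D_iv = 280 mg

Systemic exposure from an extravascular dose = F × D_ev, so the equivalent IV dose is F × D_ev.
D_iv = F × D_ev = 0.7 × 400 = 280 mg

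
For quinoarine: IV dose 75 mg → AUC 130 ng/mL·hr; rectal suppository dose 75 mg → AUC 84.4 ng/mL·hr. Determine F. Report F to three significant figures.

F = (AUC_ev / D_ev) / (AUC_iv / D_iv)
  = (84.4/75) / (130/75)
  = 1.12533 / 1.73333 = 0.6492

F = 0.649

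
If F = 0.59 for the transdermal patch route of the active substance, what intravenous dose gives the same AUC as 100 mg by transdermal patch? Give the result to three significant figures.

Systemic exposure from an extravascular dose = F × D_ev, so the equivalent IV dose is F × D_ev.
D_iv = F × D_ev = 0.59 × 100 = 59 mg

D_iv = 59.0 mg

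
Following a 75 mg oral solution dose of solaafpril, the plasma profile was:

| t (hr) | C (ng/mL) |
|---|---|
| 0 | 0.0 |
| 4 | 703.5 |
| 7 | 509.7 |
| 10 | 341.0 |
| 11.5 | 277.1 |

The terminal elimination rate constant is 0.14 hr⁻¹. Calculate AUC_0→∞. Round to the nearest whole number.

AUC = 6946 ng/mL·hr

Trapezoidal AUC_0→11.5:
  [0→4]: (0.0+703.5)/2 × 4 = 1407.0
  [4→7]: (703.5+509.7)/2 × 3 = 1819.8
  [7→10]: (509.7+341.0)/2 × 3 = 1276.05
  [10→11.5]: (341.0+277.1)/2 × 1.5 = 463.575
  Sum = 4966.425 ng/mL·hr
Extrapolated tail: C_last / k_e = 277.1 / 0.14 = 1979.286
AUC_0→∞ = 4966.425 + 1979.286 = 6945.711 ng/mL·hr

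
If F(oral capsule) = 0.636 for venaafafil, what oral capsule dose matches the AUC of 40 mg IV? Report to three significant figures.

D_oral = 62.9 mg

For equal systemic exposure: F × D_ev = D_iv
D_ev = D_iv / F = 40 / 0.636 = 62.8931 mg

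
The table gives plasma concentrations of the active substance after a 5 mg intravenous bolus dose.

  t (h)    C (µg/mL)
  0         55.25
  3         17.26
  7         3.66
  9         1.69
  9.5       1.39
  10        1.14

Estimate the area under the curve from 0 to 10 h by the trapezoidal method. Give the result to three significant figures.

AUC = 157 µg/mL·h

Trapezoidal AUC_0→10:
  [0→3]: (55.25+17.26)/2 × 3 = 108.765
  [3→7]: (17.26+3.66)/2 × 4 = 41.84
  [7→9]: (3.66+1.69)/2 × 2 = 5.35
  [9→9.5]: (1.69+1.39)/2 × 0.5 = 0.77
  [9.5→10]: (1.39+1.14)/2 × 0.5 = 0.6325
  Sum = 157.3575 µg/mL·h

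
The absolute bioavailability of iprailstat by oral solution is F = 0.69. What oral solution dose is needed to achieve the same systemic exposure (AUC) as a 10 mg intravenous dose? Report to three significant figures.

For equal systemic exposure: F × D_ev = D_iv
D_ev = D_iv / F = 10 / 0.69 = 14.4928 mg

D_oral = 14.5 mg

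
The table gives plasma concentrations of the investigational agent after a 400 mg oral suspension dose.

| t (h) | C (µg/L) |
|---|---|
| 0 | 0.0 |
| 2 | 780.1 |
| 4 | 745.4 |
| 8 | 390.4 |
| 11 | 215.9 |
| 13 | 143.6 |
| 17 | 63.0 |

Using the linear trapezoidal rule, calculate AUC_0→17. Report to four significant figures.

Trapezoidal AUC_0→17:
  [0→2]: (0.0+780.1)/2 × 2 = 780.1
  [2→4]: (780.1+745.4)/2 × 2 = 1525.5
  [4→8]: (745.4+390.4)/2 × 4 = 2271.6
  [8→11]: (390.4+215.9)/2 × 3 = 909.45
  [11→13]: (215.9+143.6)/2 × 2 = 359.5
  [13→17]: (143.6+63.0)/2 × 4 = 413.2
  Sum = 6259.35 µg/L·h

AUC = 6259 µg/L·h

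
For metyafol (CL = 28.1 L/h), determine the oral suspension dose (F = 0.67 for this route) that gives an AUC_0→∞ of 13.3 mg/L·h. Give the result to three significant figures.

Dose = CL × AUC_0→∞ / F
     = 28.1 × 13.3 / 0.67 = 557.806 mg

Dose = 558 mg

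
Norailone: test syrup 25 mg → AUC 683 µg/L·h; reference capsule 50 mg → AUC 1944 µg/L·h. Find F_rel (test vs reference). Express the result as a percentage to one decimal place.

F_rel = 70.3%

F_rel = (AUC_test/D_test) / (AUC_ref/D_ref)
      = (683/25) / (1944/50)
      = 27.32 / 38.88 = 0.7027 = 70.27%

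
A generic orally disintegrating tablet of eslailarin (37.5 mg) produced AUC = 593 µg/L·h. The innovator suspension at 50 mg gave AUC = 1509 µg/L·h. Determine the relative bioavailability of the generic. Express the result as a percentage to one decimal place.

F_rel = 52.4%

F_rel = (AUC_test/D_test) / (AUC_ref/D_ref)
      = (593/37.5) / (1509/50)
      = 15.8133 / 30.18 = 0.5240 = 52.40%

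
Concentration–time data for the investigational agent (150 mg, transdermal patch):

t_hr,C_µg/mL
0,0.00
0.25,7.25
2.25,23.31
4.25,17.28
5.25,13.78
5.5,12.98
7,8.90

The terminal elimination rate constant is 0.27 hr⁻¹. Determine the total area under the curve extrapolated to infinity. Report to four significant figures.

Trapezoidal AUC_0→7:
  [0→0.25]: (0.00+7.25)/2 × 0.25 = 0.90625
  [0.25→2.25]: (7.25+23.31)/2 × 2 = 30.56
  [2.25→4.25]: (23.31+17.28)/2 × 2 = 40.59
  [4.25→5.25]: (17.28+13.78)/2 × 1 = 15.53
  [5.25→5.5]: (13.78+12.98)/2 × 0.25 = 3.345
  [5.5→7]: (12.98+8.90)/2 × 1.5 = 16.41
  Sum = 107.34125 µg/mL·hr
Extrapolated tail: C_last / k_e = 8.90 / 0.27 = 32.963
AUC_0→∞ = 107.34125 + 32.963 = 140.30425 µg/mL·hr

AUC = 140.3 µg/mL·hr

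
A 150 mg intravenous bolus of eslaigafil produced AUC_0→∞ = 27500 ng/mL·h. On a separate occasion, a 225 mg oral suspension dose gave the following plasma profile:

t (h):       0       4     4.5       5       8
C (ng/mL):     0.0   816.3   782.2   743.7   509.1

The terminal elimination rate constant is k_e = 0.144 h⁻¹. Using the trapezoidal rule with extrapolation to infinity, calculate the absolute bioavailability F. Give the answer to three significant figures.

F = 0.190

Trapezoidal AUC_0→8 (oral suspension):
  [0→4]: (0.0+816.3)/2 × 4 = 1632.6
  [4→4.5]: (816.3+782.2)/2 × 0.5 = 399.625
  [4.5→5]: (782.2+743.7)/2 × 0.5 = 381.475
  [5→8]: (743.7+509.1)/2 × 3 = 1879.2
  Sum = 4292.9 ng/mL·h
Tail: C_last/k_e = 509.1/0.144 = 3535.417
AUC_0→∞ (oral suspension) = 4292.9 + 3535.417 = 7828.317 ng/mL·h
F = (AUC_ev/D_ev)/(AUC_iv/D_iv) = (7828.317/225)/(27500/150) = 34.79252/183.333 = 0.1898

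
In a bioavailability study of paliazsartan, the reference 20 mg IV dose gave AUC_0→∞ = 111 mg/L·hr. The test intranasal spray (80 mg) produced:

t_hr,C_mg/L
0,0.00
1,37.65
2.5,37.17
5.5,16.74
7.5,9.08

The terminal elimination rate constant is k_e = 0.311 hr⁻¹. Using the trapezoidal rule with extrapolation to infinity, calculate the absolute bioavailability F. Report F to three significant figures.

F = 0.475

Trapezoidal AUC_0→7.5 (intranasal spray):
  [0→1]: (0.00+37.65)/2 × 1 = 18.825
  [1→2.5]: (37.65+37.17)/2 × 1.5 = 56.115
  [2.5→5.5]: (37.17+16.74)/2 × 3 = 80.865
  [5.5→7.5]: (16.74+9.08)/2 × 2 = 25.82
  Sum = 181.625 mg/L·hr
Tail: C_last/k_e = 9.08/0.311 = 29.196
AUC_0→∞ (intranasal spray) = 181.625 + 29.196 = 210.821 mg/L·hr
F = (AUC_ev/D_ev)/(AUC_iv/D_iv) = (210.821/80)/(111/20) = 2.6352625/5.55 = 0.4748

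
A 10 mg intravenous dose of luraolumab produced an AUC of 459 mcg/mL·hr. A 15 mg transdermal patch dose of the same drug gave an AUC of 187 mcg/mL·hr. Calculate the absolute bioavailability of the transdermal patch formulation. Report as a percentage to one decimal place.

F = (AUC_ev / D_ev) / (AUC_iv / D_iv)
  = (187/15) / (459/10)
  = 12.4667 / 45.9 = 0.2716
  = 27.16%

F = 27.2%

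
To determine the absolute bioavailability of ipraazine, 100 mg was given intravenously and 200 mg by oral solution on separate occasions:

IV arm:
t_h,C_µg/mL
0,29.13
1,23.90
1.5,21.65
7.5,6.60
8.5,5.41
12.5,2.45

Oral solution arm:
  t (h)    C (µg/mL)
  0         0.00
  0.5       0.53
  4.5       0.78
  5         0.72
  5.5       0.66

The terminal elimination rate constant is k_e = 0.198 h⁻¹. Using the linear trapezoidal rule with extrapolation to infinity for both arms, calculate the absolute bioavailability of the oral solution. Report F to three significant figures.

F = 0.0217

Trapezoidal AUC_0→12.5 (IV):
  [0→1]: (29.13+23.90)/2 × 1 = 26.515
  [1→1.5]: (23.90+21.65)/2 × 0.5 = 11.3875
  [1.5→7.5]: (21.65+6.60)/2 × 6 = 84.75
  [7.5→8.5]: (6.60+5.41)/2 × 1 = 6.005
  [8.5→12.5]: (5.41+2.45)/2 × 4 = 15.72
  Sum = 144.3775 µg/mL·h
IV tail: 2.45/0.198 = 12.374; AUC_iv,0→∞ = 144.3775 + 12.374 = 156.7515 µg/mL·h
Trapezoidal AUC_0→5.5 (oral solution):
  [0→0.5]: (0.00+0.53)/2 × 0.5 = 0.1325
  [0.5→4.5]: (0.53+0.78)/2 × 4 = 2.62
  [4.5→5]: (0.78+0.72)/2 × 0.5 = 0.375
  [5→5.5]: (0.72+0.66)/2 × 0.5 = 0.345
  Sum = 3.4725 µg/mL·h
oral solution tail: 0.66/0.198 = 3.333; AUC_ev,0→∞ = 3.4725 + 3.333 = 6.8055 µg/mL·h
F = (AUC_ev/D_ev)/(AUC_iv/D_iv) = (6.8055/200)/(156.7515/100) = 0.0340275/1.567515 = 0.0217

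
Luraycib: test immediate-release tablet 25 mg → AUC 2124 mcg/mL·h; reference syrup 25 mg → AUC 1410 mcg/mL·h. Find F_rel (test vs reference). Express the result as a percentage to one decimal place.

F_rel = (AUC_test/D_test) / (AUC_ref/D_ref)
      = (2124/25) / (1410/25)
      = 84.96 / 56.4 = 1.5064 = 150.64%

F_rel = 150.6%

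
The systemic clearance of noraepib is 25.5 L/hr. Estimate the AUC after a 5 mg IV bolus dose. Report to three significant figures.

AUC_0→∞ = Dose_iv / CL
        = 5 / 25.5 = 0.196078 mg/L·hr

AUC = 0.196 mg/L·hr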